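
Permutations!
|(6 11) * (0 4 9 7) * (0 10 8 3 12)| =8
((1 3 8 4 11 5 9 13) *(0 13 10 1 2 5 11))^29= ((0 13 2 5 9 10 1 3 8 4))^29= (0 4 8 3 1 10 9 5 2 13)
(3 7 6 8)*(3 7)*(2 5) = [0, 1, 5, 3, 4, 2, 8, 6, 7] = (2 5)(6 8 7)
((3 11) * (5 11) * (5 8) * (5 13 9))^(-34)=((3 8 13 9 5 11))^(-34)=(3 13 5)(8 9 11)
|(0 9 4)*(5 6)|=6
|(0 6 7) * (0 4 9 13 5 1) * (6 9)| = |(0 9 13 5 1)(4 6 7)| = 15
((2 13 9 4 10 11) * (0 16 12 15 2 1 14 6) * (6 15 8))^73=(0 8 16 6 12)(1 14 15 2 13 9 4 10 11)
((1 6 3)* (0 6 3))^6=((0 6)(1 3))^6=(6)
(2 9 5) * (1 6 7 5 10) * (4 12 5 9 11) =[0, 6, 11, 3, 12, 2, 7, 9, 8, 10, 1, 4, 5] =(1 6 7 9 10)(2 11 4 12 5)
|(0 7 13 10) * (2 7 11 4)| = 7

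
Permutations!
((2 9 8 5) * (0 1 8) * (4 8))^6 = ((0 1 4 8 5 2 9))^6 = (0 9 2 5 8 4 1)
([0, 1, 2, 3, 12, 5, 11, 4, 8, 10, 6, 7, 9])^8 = [0, 1, 2, 3, 12, 5, 11, 4, 8, 10, 6, 7, 9]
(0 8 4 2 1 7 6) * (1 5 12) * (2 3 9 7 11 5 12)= (0 8 4 3 9 7 6)(1 11 5 2 12)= [8, 11, 12, 9, 3, 2, 0, 6, 4, 7, 10, 5, 1]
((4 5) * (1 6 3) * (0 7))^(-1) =((0 7)(1 6 3)(4 5))^(-1) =(0 7)(1 3 6)(4 5)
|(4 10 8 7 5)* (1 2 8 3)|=8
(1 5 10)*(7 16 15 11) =(1 5 10)(7 16 15 11) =[0, 5, 2, 3, 4, 10, 6, 16, 8, 9, 1, 7, 12, 13, 14, 11, 15]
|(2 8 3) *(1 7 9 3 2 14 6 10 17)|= 8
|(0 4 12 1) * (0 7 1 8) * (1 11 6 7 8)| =|(0 4 12 1 8)(6 7 11)| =15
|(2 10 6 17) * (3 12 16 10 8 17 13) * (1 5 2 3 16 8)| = |(1 5 2)(3 12 8 17)(6 13 16 10)| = 12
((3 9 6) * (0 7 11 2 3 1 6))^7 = ((0 7 11 2 3 9)(1 6))^7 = (0 7 11 2 3 9)(1 6)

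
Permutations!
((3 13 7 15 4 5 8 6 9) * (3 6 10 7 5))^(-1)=((3 13 5 8 10 7 15 4)(6 9))^(-1)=(3 4 15 7 10 8 5 13)(6 9)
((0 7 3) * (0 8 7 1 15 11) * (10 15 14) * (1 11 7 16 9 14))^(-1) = (0 11)(3 7 15 10 14 9 16 8)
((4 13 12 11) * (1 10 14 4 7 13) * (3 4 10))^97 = ((1 3 4)(7 13 12 11)(10 14))^97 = (1 3 4)(7 13 12 11)(10 14)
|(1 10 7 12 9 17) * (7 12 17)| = |(1 10 12 9 7 17)| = 6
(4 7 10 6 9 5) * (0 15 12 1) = [15, 0, 2, 3, 7, 4, 9, 10, 8, 5, 6, 11, 1, 13, 14, 12] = (0 15 12 1)(4 7 10 6 9 5)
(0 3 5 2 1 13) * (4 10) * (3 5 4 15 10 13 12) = (0 5 2 1 12 3 4 13)(10 15) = [5, 12, 1, 4, 13, 2, 6, 7, 8, 9, 15, 11, 3, 0, 14, 10]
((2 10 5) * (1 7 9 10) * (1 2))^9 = (1 5 10 9 7)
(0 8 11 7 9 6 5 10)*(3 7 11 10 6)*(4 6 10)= (11)(0 8 4 6 5 10)(3 7 9)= [8, 1, 2, 7, 6, 10, 5, 9, 4, 3, 0, 11]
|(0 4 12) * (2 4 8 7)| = |(0 8 7 2 4 12)| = 6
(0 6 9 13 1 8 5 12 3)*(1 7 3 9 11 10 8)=(0 6 11 10 8 5 12 9 13 7 3)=[6, 1, 2, 0, 4, 12, 11, 3, 5, 13, 8, 10, 9, 7]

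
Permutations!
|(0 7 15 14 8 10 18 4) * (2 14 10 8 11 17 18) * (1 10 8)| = 12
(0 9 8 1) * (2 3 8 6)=[9, 0, 3, 8, 4, 5, 2, 7, 1, 6]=(0 9 6 2 3 8 1)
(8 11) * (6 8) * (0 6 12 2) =[6, 1, 0, 3, 4, 5, 8, 7, 11, 9, 10, 12, 2] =(0 6 8 11 12 2)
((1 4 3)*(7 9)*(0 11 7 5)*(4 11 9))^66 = ((0 9 5)(1 11 7 4 3))^66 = (1 11 7 4 3)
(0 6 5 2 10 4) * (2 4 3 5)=[6, 1, 10, 5, 0, 4, 2, 7, 8, 9, 3]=(0 6 2 10 3 5 4)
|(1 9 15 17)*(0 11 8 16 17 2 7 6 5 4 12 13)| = 15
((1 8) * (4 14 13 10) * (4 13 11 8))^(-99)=((1 4 14 11 8)(10 13))^(-99)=(1 4 14 11 8)(10 13)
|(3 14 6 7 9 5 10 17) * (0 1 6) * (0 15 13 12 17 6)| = 30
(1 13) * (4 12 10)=(1 13)(4 12 10)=[0, 13, 2, 3, 12, 5, 6, 7, 8, 9, 4, 11, 10, 1]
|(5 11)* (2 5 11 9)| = |(11)(2 5 9)| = 3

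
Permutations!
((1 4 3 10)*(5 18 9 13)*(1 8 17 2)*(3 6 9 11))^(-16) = (1 8 11 13 4 17 3 5 6 2 10 18 9)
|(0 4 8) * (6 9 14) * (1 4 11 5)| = |(0 11 5 1 4 8)(6 9 14)| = 6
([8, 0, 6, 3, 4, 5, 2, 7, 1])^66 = (8)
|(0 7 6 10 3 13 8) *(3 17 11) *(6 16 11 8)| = |(0 7 16 11 3 13 6 10 17 8)| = 10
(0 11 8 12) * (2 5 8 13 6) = (0 11 13 6 2 5 8 12) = [11, 1, 5, 3, 4, 8, 2, 7, 12, 9, 10, 13, 0, 6]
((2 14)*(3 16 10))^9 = ((2 14)(3 16 10))^9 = (16)(2 14)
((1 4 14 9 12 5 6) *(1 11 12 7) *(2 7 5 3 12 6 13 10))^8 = ((1 4 14 9 5 13 10 2 7)(3 12)(6 11))^8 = (1 7 2 10 13 5 9 14 4)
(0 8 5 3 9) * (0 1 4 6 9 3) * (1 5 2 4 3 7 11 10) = [8, 3, 4, 7, 6, 0, 9, 11, 2, 5, 1, 10] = (0 8 2 4 6 9 5)(1 3 7 11 10)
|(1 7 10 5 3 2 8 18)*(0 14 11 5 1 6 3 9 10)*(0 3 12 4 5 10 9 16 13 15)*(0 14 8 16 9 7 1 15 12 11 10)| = |(0 8 18 6 11)(2 16 13 12 4 5 9 7 3)(10 15 14)| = 45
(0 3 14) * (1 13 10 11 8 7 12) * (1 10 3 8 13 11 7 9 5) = (0 8 9 5 1 11 13 3 14)(7 12 10) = [8, 11, 2, 14, 4, 1, 6, 12, 9, 5, 7, 13, 10, 3, 0]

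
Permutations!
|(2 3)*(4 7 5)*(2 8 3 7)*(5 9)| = 10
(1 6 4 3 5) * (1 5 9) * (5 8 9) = (1 6 4 3 5 8 9) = [0, 6, 2, 5, 3, 8, 4, 7, 9, 1]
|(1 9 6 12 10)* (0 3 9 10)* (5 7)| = 10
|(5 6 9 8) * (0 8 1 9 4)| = 10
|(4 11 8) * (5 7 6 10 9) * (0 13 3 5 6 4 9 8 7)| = 12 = |(0 13 3 5)(4 11 7)(6 10 8 9)|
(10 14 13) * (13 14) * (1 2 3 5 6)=[0, 2, 3, 5, 4, 6, 1, 7, 8, 9, 13, 11, 12, 10, 14]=(14)(1 2 3 5 6)(10 13)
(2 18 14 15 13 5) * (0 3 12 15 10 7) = (0 3 12 15 13 5 2 18 14 10 7) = [3, 1, 18, 12, 4, 2, 6, 0, 8, 9, 7, 11, 15, 5, 10, 13, 16, 17, 14]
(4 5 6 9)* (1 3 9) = [0, 3, 2, 9, 5, 6, 1, 7, 8, 4] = (1 3 9 4 5 6)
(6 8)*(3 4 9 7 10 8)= (3 4 9 7 10 8 6)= [0, 1, 2, 4, 9, 5, 3, 10, 6, 7, 8]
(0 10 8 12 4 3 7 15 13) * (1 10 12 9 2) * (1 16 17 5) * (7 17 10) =(0 12 4 3 17 5 1 7 15 13)(2 16 10 8 9) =[12, 7, 16, 17, 3, 1, 6, 15, 9, 2, 8, 11, 4, 0, 14, 13, 10, 5]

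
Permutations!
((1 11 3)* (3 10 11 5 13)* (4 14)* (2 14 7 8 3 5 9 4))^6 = (14)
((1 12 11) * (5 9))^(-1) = ((1 12 11)(5 9))^(-1) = (1 11 12)(5 9)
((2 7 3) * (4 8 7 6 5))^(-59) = (2 8 6 7 5 3 4)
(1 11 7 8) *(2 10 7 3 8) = (1 11 3 8)(2 10 7) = [0, 11, 10, 8, 4, 5, 6, 2, 1, 9, 7, 3]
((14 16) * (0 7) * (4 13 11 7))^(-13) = ((0 4 13 11 7)(14 16))^(-13) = (0 13 7 4 11)(14 16)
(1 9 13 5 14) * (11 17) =(1 9 13 5 14)(11 17) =[0, 9, 2, 3, 4, 14, 6, 7, 8, 13, 10, 17, 12, 5, 1, 15, 16, 11]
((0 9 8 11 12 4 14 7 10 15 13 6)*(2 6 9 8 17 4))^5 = (0 6 2 12 11 8)(4 13 7 17 15 14 9 10)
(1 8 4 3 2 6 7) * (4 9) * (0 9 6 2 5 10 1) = (0 9 4 3 5 10 1 8 6 7) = [9, 8, 2, 5, 3, 10, 7, 0, 6, 4, 1]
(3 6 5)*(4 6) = (3 4 6 5) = [0, 1, 2, 4, 6, 3, 5]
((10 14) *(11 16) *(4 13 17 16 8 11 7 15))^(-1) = ((4 13 17 16 7 15)(8 11)(10 14))^(-1) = (4 15 7 16 17 13)(8 11)(10 14)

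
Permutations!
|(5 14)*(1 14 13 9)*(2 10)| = |(1 14 5 13 9)(2 10)| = 10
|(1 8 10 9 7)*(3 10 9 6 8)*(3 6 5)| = |(1 6 8 9 7)(3 10 5)| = 15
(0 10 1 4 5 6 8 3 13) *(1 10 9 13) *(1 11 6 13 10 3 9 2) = (0 2 1 4 5 13)(3 11 6 8 9 10) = [2, 4, 1, 11, 5, 13, 8, 7, 9, 10, 3, 6, 12, 0]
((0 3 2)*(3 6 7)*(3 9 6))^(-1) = ((0 3 2)(6 7 9))^(-1) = (0 2 3)(6 9 7)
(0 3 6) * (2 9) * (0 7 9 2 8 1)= [3, 0, 2, 6, 4, 5, 7, 9, 1, 8]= (0 3 6 7 9 8 1)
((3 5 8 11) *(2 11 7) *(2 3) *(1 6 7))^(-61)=((1 6 7 3 5 8)(2 11))^(-61)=(1 8 5 3 7 6)(2 11)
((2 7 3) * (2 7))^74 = (7)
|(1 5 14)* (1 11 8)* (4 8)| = |(1 5 14 11 4 8)| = 6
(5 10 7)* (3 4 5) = (3 4 5 10 7) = [0, 1, 2, 4, 5, 10, 6, 3, 8, 9, 7]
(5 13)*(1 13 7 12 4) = [0, 13, 2, 3, 1, 7, 6, 12, 8, 9, 10, 11, 4, 5] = (1 13 5 7 12 4)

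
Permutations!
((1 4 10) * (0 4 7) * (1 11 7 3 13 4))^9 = (0 1 3 13 4 10 11 7)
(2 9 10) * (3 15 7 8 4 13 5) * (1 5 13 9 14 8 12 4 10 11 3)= (1 5)(2 14 8 10)(3 15 7 12 4 9 11)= [0, 5, 14, 15, 9, 1, 6, 12, 10, 11, 2, 3, 4, 13, 8, 7]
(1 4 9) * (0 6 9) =(0 6 9 1 4) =[6, 4, 2, 3, 0, 5, 9, 7, 8, 1]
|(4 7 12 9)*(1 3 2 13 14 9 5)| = 10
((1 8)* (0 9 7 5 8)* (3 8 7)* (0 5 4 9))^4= (1 9 5 3 7 8 4)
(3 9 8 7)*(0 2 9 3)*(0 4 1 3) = (0 2 9 8 7 4 1 3) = [2, 3, 9, 0, 1, 5, 6, 4, 7, 8]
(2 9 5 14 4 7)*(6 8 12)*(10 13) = (2 9 5 14 4 7)(6 8 12)(10 13) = [0, 1, 9, 3, 7, 14, 8, 2, 12, 5, 13, 11, 6, 10, 4]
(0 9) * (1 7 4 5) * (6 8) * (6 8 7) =(0 9)(1 6 7 4 5) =[9, 6, 2, 3, 5, 1, 7, 4, 8, 0]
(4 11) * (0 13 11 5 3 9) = (0 13 11 4 5 3 9) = [13, 1, 2, 9, 5, 3, 6, 7, 8, 0, 10, 4, 12, 11]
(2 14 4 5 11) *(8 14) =[0, 1, 8, 3, 5, 11, 6, 7, 14, 9, 10, 2, 12, 13, 4] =(2 8 14 4 5 11)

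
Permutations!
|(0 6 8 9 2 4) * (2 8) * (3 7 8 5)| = |(0 6 2 4)(3 7 8 9 5)| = 20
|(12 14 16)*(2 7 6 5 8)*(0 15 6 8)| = 12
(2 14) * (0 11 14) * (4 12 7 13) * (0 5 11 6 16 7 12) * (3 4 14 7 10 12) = (0 6 16 10 12 3 4)(2 5 11 7 13 14) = [6, 1, 5, 4, 0, 11, 16, 13, 8, 9, 12, 7, 3, 14, 2, 15, 10]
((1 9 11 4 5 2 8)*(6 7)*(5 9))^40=(4 9 11)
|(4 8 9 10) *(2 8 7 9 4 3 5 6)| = |(2 8 4 7 9 10 3 5 6)| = 9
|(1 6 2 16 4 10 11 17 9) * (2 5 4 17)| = |(1 6 5 4 10 11 2 16 17 9)| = 10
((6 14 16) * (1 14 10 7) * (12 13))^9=((1 14 16 6 10 7)(12 13))^9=(1 6)(7 16)(10 14)(12 13)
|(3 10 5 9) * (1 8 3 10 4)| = |(1 8 3 4)(5 9 10)| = 12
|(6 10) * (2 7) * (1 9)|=2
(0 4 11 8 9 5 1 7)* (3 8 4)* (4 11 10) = [3, 7, 2, 8, 10, 1, 6, 0, 9, 5, 4, 11] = (11)(0 3 8 9 5 1 7)(4 10)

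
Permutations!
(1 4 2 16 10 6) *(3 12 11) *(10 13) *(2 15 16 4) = (1 2 4 15 16 13 10 6)(3 12 11) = [0, 2, 4, 12, 15, 5, 1, 7, 8, 9, 6, 3, 11, 10, 14, 16, 13]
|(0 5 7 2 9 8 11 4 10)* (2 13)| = 10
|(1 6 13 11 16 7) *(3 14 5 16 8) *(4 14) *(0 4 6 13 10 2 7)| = |(0 4 14 5 16)(1 13 11 8 3 6 10 2 7)| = 45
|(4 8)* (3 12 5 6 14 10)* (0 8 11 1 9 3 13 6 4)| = |(0 8)(1 9 3 12 5 4 11)(6 14 10 13)| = 28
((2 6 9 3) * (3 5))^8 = ((2 6 9 5 3))^8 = (2 5 6 3 9)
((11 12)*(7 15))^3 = ((7 15)(11 12))^3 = (7 15)(11 12)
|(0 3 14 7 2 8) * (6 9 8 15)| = 9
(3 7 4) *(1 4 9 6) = (1 4 3 7 9 6) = [0, 4, 2, 7, 3, 5, 1, 9, 8, 6]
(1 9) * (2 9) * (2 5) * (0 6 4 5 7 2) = (0 6 4 5)(1 7 2 9) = [6, 7, 9, 3, 5, 0, 4, 2, 8, 1]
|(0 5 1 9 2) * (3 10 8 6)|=20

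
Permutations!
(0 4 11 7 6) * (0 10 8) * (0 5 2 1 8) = (0 4 11 7 6 10)(1 8 5 2) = [4, 8, 1, 3, 11, 2, 10, 6, 5, 9, 0, 7]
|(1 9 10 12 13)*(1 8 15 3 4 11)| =10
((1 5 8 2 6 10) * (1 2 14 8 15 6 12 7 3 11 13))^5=(1 2 13 10 11 6 3 15 7 5 12)(8 14)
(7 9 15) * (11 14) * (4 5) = (4 5)(7 9 15)(11 14) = [0, 1, 2, 3, 5, 4, 6, 9, 8, 15, 10, 14, 12, 13, 11, 7]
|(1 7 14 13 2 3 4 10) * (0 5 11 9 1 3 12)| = |(0 5 11 9 1 7 14 13 2 12)(3 4 10)| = 30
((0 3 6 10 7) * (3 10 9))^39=(10)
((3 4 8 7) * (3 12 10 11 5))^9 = (3 4 8 7 12 10 11 5)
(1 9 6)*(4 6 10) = (1 9 10 4 6) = [0, 9, 2, 3, 6, 5, 1, 7, 8, 10, 4]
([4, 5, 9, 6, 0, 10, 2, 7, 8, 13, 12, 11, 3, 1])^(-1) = (0 4)(1 13 9 2 6 3 12 10 5)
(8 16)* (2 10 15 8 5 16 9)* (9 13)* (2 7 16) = (2 10 15 8 13 9 7 16 5) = [0, 1, 10, 3, 4, 2, 6, 16, 13, 7, 15, 11, 12, 9, 14, 8, 5]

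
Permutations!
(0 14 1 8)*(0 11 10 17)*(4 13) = (0 14 1 8 11 10 17)(4 13) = [14, 8, 2, 3, 13, 5, 6, 7, 11, 9, 17, 10, 12, 4, 1, 15, 16, 0]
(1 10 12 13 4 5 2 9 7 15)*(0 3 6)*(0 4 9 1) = (0 3 6 4 5 2 1 10 12 13 9 7 15) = [3, 10, 1, 6, 5, 2, 4, 15, 8, 7, 12, 11, 13, 9, 14, 0]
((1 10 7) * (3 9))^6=((1 10 7)(3 9))^6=(10)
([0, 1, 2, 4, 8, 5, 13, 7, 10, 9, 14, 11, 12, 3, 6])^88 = (3 14 4 6 8 13 10)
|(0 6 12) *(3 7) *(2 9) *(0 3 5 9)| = |(0 6 12 3 7 5 9 2)| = 8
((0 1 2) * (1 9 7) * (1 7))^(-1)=((0 9 1 2))^(-1)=(0 2 1 9)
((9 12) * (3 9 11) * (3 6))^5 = ((3 9 12 11 6))^5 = (12)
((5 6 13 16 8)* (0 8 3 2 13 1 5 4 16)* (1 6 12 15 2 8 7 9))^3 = (0 1 15)(2 7 5)(3 16 4 8)(9 12 13) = ((0 7 9 1 5 12 15 2 13)(3 8 4 16))^3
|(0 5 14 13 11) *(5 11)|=6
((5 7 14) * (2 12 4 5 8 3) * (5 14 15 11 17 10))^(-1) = ((2 12 4 14 8 3)(5 7 15 11 17 10))^(-1) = (2 3 8 14 4 12)(5 10 17 11 15 7)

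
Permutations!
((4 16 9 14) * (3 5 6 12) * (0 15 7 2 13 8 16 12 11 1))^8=(0 14)(1 9)(2 3)(4 15)(5 13)(6 8)(7 12)(11 16)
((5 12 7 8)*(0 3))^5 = (0 3)(5 12 7 8) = ((0 3)(5 12 7 8))^5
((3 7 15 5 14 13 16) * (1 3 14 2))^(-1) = ((1 3 7 15 5 2)(13 16 14))^(-1) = (1 2 5 15 7 3)(13 14 16)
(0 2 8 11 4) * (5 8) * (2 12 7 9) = (0 12 7 9 2 5 8 11 4) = [12, 1, 5, 3, 0, 8, 6, 9, 11, 2, 10, 4, 7]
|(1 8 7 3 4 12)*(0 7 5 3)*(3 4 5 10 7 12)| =|(0 12 1 8 10 7)(3 5 4)| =6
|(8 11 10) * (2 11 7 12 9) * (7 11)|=|(2 7 12 9)(8 11 10)|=12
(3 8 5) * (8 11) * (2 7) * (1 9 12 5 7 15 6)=(1 9 12 5 3 11 8 7 2 15 6)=[0, 9, 15, 11, 4, 3, 1, 2, 7, 12, 10, 8, 5, 13, 14, 6]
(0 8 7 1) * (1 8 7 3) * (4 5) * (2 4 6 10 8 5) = (0 7 5 6 10 8 3 1)(2 4) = [7, 0, 4, 1, 2, 6, 10, 5, 3, 9, 8]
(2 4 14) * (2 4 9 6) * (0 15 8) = [15, 1, 9, 3, 14, 5, 2, 7, 0, 6, 10, 11, 12, 13, 4, 8] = (0 15 8)(2 9 6)(4 14)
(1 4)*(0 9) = [9, 4, 2, 3, 1, 5, 6, 7, 8, 0] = (0 9)(1 4)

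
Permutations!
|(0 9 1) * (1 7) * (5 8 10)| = 12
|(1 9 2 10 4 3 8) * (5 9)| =|(1 5 9 2 10 4 3 8)| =8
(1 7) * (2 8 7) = [0, 2, 8, 3, 4, 5, 6, 1, 7] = (1 2 8 7)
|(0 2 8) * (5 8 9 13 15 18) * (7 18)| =|(0 2 9 13 15 7 18 5 8)| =9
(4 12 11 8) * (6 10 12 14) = [0, 1, 2, 3, 14, 5, 10, 7, 4, 9, 12, 8, 11, 13, 6] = (4 14 6 10 12 11 8)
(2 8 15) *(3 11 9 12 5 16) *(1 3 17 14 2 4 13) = [0, 3, 8, 11, 13, 16, 6, 7, 15, 12, 10, 9, 5, 1, 2, 4, 17, 14] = (1 3 11 9 12 5 16 17 14 2 8 15 4 13)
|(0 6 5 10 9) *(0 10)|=|(0 6 5)(9 10)|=6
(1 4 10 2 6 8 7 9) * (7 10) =(1 4 7 9)(2 6 8 10) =[0, 4, 6, 3, 7, 5, 8, 9, 10, 1, 2]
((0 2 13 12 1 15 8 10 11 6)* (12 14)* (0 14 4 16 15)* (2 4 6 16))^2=(0 2 6 12)(1 4 13 14)(8 11 15 10 16)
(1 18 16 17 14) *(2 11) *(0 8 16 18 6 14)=(18)(0 8 16 17)(1 6 14)(2 11)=[8, 6, 11, 3, 4, 5, 14, 7, 16, 9, 10, 2, 12, 13, 1, 15, 17, 0, 18]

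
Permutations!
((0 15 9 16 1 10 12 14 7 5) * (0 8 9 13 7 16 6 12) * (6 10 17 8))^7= (0 14)(1 13)(5 8)(6 9)(7 17)(10 12)(15 16)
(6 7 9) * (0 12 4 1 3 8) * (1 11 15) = (0 12 4 11 15 1 3 8)(6 7 9) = [12, 3, 2, 8, 11, 5, 7, 9, 0, 6, 10, 15, 4, 13, 14, 1]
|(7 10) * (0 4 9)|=6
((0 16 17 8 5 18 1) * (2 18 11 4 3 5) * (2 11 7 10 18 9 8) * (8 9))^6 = (0 4 1 11 18 8 10 2 7 17 5 16 3)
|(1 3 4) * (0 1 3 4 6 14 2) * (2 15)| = 8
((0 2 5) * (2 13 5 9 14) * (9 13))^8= (0 14 13)(2 5 9)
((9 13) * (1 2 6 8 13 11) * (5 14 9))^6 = ((1 2 6 8 13 5 14 9 11))^6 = (1 14 8)(2 9 13)(5 6 11)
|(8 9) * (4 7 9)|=|(4 7 9 8)|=4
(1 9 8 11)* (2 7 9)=[0, 2, 7, 3, 4, 5, 6, 9, 11, 8, 10, 1]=(1 2 7 9 8 11)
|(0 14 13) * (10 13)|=|(0 14 10 13)|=4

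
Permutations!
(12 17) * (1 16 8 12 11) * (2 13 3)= (1 16 8 12 17 11)(2 13 3)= [0, 16, 13, 2, 4, 5, 6, 7, 12, 9, 10, 1, 17, 3, 14, 15, 8, 11]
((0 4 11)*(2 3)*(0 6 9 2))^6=(0 3 2 9 6 11 4)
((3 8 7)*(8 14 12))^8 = ((3 14 12 8 7))^8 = (3 8 14 7 12)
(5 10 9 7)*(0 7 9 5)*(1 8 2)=[7, 8, 1, 3, 4, 10, 6, 0, 2, 9, 5]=(0 7)(1 8 2)(5 10)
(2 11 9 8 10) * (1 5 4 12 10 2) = (1 5 4 12 10)(2 11 9 8) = [0, 5, 11, 3, 12, 4, 6, 7, 2, 8, 1, 9, 10]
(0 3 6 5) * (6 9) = [3, 1, 2, 9, 4, 0, 5, 7, 8, 6] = (0 3 9 6 5)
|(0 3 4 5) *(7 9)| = 4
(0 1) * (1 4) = (0 4 1) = [4, 0, 2, 3, 1]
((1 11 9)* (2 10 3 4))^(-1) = ((1 11 9)(2 10 3 4))^(-1) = (1 9 11)(2 4 3 10)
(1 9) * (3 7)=(1 9)(3 7)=[0, 9, 2, 7, 4, 5, 6, 3, 8, 1]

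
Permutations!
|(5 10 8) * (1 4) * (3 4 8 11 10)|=10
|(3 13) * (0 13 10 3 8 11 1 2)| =6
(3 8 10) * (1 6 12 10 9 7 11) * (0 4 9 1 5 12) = [4, 6, 2, 8, 9, 12, 0, 11, 1, 7, 3, 5, 10] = (0 4 9 7 11 5 12 10 3 8 1 6)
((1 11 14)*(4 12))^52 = ((1 11 14)(4 12))^52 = (1 11 14)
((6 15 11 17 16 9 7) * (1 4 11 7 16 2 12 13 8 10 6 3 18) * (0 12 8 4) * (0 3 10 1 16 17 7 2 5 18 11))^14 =((0 12 13 4)(1 3 11 7 10 6 15 2 8)(5 18 16 9 17))^14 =(0 13)(1 6 3 15 11 2 7 8 10)(4 12)(5 17 9 16 18)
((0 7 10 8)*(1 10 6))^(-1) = (0 8 10 1 6 7)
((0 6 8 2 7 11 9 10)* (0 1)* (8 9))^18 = ((0 6 9 10 1)(2 7 11 8))^18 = (0 10 6 1 9)(2 11)(7 8)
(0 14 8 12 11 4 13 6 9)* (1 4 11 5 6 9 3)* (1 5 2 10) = (0 14 8 12 2 10 1 4 13 9)(3 5 6) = [14, 4, 10, 5, 13, 6, 3, 7, 12, 0, 1, 11, 2, 9, 8]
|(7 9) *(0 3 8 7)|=|(0 3 8 7 9)|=5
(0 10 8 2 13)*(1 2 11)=(0 10 8 11 1 2 13)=[10, 2, 13, 3, 4, 5, 6, 7, 11, 9, 8, 1, 12, 0]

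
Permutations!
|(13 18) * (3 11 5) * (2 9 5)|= 10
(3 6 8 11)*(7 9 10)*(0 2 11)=(0 2 11 3 6 8)(7 9 10)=[2, 1, 11, 6, 4, 5, 8, 9, 0, 10, 7, 3]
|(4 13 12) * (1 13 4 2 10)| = |(1 13 12 2 10)| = 5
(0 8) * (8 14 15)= (0 14 15 8)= [14, 1, 2, 3, 4, 5, 6, 7, 0, 9, 10, 11, 12, 13, 15, 8]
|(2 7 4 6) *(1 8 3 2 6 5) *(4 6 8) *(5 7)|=|(1 4 7 6 8 3 2 5)|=8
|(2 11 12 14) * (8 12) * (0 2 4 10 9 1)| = 10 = |(0 2 11 8 12 14 4 10 9 1)|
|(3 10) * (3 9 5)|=4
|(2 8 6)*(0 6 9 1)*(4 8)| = 7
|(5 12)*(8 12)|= |(5 8 12)|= 3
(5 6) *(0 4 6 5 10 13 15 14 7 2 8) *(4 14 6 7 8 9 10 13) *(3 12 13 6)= [14, 1, 9, 12, 7, 5, 6, 2, 0, 10, 4, 11, 13, 15, 8, 3]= (0 14 8)(2 9 10 4 7)(3 12 13 15)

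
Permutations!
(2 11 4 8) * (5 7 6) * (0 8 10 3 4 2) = (0 8)(2 11)(3 4 10)(5 7 6) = [8, 1, 11, 4, 10, 7, 5, 6, 0, 9, 3, 2]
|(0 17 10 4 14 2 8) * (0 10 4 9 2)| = |(0 17 4 14)(2 8 10 9)| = 4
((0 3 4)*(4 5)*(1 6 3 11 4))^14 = (0 4 11)(1 3)(5 6)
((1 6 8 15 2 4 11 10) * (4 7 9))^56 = (1 9 8 11 2)(4 15 10 7 6)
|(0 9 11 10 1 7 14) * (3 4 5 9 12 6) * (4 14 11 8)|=20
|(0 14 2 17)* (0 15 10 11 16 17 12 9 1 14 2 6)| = 35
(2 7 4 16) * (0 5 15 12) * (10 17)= (0 5 15 12)(2 7 4 16)(10 17)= [5, 1, 7, 3, 16, 15, 6, 4, 8, 9, 17, 11, 0, 13, 14, 12, 2, 10]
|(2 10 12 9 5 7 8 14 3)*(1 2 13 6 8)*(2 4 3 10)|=12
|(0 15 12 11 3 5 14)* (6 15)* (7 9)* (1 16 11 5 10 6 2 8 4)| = |(0 2 8 4 1 16 11 3 10 6 15 12 5 14)(7 9)| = 14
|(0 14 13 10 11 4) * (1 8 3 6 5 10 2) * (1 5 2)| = 12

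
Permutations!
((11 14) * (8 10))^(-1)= ((8 10)(11 14))^(-1)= (8 10)(11 14)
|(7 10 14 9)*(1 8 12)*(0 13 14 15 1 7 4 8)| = |(0 13 14 9 4 8 12 7 10 15 1)| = 11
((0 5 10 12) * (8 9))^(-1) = ((0 5 10 12)(8 9))^(-1) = (0 12 10 5)(8 9)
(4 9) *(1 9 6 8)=[0, 9, 2, 3, 6, 5, 8, 7, 1, 4]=(1 9 4 6 8)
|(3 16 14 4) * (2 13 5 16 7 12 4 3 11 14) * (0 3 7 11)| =28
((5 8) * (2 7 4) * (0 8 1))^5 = (0 8 5 1)(2 4 7)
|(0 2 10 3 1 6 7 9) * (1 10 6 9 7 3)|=7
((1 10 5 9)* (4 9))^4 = (1 9 4 5 10)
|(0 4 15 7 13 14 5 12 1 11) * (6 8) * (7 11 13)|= 20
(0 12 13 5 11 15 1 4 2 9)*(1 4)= [12, 1, 9, 3, 2, 11, 6, 7, 8, 0, 10, 15, 13, 5, 14, 4]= (0 12 13 5 11 15 4 2 9)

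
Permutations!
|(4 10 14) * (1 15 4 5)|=|(1 15 4 10 14 5)|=6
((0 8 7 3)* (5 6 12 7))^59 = (0 6 3 5 7 8 12)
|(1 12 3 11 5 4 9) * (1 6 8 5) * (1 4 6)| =6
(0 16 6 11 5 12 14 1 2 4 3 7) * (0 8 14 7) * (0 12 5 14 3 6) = (0 16)(1 2 4 6 11 14)(3 12 7 8) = [16, 2, 4, 12, 6, 5, 11, 8, 3, 9, 10, 14, 7, 13, 1, 15, 0]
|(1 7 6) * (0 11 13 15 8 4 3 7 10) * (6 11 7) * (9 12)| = |(0 7 11 13 15 8 4 3 6 1 10)(9 12)| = 22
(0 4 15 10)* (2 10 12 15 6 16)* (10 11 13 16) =[4, 1, 11, 3, 6, 5, 10, 7, 8, 9, 0, 13, 15, 16, 14, 12, 2] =(0 4 6 10)(2 11 13 16)(12 15)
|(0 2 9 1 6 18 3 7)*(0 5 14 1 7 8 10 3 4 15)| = |(0 2 9 7 5 14 1 6 18 4 15)(3 8 10)| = 33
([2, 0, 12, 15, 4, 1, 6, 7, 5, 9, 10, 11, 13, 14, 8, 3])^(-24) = (15)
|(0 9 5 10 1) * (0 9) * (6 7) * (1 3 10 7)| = |(1 9 5 7 6)(3 10)| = 10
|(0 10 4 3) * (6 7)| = |(0 10 4 3)(6 7)| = 4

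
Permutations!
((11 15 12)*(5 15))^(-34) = (5 12)(11 15)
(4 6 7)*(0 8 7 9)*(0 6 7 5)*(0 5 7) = (0 8 7 4)(6 9) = [8, 1, 2, 3, 0, 5, 9, 4, 7, 6]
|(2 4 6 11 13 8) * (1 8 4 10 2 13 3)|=14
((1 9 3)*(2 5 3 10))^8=(1 10 5)(2 3 9)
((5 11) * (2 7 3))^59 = (2 3 7)(5 11)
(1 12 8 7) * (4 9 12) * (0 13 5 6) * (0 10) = (0 13 5 6 10)(1 4 9 12 8 7) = [13, 4, 2, 3, 9, 6, 10, 1, 7, 12, 0, 11, 8, 5]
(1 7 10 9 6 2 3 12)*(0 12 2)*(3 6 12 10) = (0 10 9 12 1 7 3 2 6) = [10, 7, 6, 2, 4, 5, 0, 3, 8, 12, 9, 11, 1]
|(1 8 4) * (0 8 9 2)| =|(0 8 4 1 9 2)| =6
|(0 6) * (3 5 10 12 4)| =10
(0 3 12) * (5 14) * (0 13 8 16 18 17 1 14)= [3, 14, 2, 12, 4, 0, 6, 7, 16, 9, 10, 11, 13, 8, 5, 15, 18, 1, 17]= (0 3 12 13 8 16 18 17 1 14 5)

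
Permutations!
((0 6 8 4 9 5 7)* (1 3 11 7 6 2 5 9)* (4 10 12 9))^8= (0 4 6 11 12 2 1 8 7 9 5 3 10)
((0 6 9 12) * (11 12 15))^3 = ((0 6 9 15 11 12))^3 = (0 15)(6 11)(9 12)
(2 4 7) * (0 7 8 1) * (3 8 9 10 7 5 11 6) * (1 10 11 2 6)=(0 5 2 4 9 11 1)(3 8 10 7 6)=[5, 0, 4, 8, 9, 2, 3, 6, 10, 11, 7, 1]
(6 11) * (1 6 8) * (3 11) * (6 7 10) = [0, 7, 2, 11, 4, 5, 3, 10, 1, 9, 6, 8] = (1 7 10 6 3 11 8)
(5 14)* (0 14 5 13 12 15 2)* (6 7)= (0 14 13 12 15 2)(6 7)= [14, 1, 0, 3, 4, 5, 7, 6, 8, 9, 10, 11, 15, 12, 13, 2]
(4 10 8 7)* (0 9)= (0 9)(4 10 8 7)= [9, 1, 2, 3, 10, 5, 6, 4, 7, 0, 8]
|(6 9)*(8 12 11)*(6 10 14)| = 12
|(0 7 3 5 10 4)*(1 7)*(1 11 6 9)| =10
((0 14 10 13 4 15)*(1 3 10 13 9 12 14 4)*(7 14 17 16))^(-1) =(0 15 4)(1 13 14 7 16 17 12 9 10 3)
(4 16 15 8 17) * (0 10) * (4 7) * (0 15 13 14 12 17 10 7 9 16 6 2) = (0 7 4 6 2)(8 10 15)(9 16 13 14 12 17) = [7, 1, 0, 3, 6, 5, 2, 4, 10, 16, 15, 11, 17, 14, 12, 8, 13, 9]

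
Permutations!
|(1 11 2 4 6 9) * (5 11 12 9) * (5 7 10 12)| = 10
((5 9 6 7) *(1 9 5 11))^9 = (1 11 7 6 9)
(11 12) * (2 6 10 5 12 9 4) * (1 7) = (1 7)(2 6 10 5 12 11 9 4) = [0, 7, 6, 3, 2, 12, 10, 1, 8, 4, 5, 9, 11]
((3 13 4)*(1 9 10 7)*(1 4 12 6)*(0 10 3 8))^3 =((0 10 7 4 8)(1 9 3 13 12 6))^3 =(0 4 10 8 7)(1 13)(3 6)(9 12)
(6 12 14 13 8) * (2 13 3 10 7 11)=[0, 1, 13, 10, 4, 5, 12, 11, 6, 9, 7, 2, 14, 8, 3]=(2 13 8 6 12 14 3 10 7 11)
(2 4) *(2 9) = [0, 1, 4, 3, 9, 5, 6, 7, 8, 2] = (2 4 9)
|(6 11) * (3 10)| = 2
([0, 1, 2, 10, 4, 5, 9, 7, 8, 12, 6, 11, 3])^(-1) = [0, 1, 2, 12, 4, 5, 10, 7, 8, 6, 3, 11, 9]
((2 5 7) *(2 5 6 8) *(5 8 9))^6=(9)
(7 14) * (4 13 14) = (4 13 14 7) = [0, 1, 2, 3, 13, 5, 6, 4, 8, 9, 10, 11, 12, 14, 7]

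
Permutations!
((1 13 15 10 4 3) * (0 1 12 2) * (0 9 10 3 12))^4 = (0 3 15 13 1)(2 12 4 10 9)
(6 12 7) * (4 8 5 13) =(4 8 5 13)(6 12 7) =[0, 1, 2, 3, 8, 13, 12, 6, 5, 9, 10, 11, 7, 4]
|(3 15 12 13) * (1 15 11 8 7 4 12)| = 14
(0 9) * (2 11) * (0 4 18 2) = (0 9 4 18 2 11) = [9, 1, 11, 3, 18, 5, 6, 7, 8, 4, 10, 0, 12, 13, 14, 15, 16, 17, 2]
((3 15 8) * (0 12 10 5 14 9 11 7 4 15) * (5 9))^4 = (0 11 8 10 4)(3 9 15 12 7)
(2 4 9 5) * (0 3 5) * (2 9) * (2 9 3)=[2, 1, 4, 5, 9, 3, 6, 7, 8, 0]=(0 2 4 9)(3 5)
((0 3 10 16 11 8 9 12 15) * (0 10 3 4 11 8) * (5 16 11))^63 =(0 16 12 11 5 9 10 4 8 15)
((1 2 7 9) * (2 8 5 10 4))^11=(1 10 7 8 4 9 5 2)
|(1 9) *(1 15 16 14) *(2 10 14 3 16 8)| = 14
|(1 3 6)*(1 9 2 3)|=|(2 3 6 9)|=4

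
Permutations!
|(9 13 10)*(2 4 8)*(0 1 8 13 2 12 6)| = 5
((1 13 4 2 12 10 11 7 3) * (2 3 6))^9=((1 13 4 3)(2 12 10 11 7 6))^9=(1 13 4 3)(2 11)(6 10)(7 12)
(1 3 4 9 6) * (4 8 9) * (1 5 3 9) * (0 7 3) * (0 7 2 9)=(0 2 9 6 5 7 3 8 1)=[2, 0, 9, 8, 4, 7, 5, 3, 1, 6]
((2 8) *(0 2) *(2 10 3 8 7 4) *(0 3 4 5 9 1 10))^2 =(1 4 7 9 10 2 5)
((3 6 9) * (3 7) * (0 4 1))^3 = (3 7 9 6)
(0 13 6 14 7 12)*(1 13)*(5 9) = (0 1 13 6 14 7 12)(5 9) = [1, 13, 2, 3, 4, 9, 14, 12, 8, 5, 10, 11, 0, 6, 7]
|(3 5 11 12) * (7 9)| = |(3 5 11 12)(7 9)| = 4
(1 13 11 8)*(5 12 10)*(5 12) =(1 13 11 8)(10 12) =[0, 13, 2, 3, 4, 5, 6, 7, 1, 9, 12, 8, 10, 11]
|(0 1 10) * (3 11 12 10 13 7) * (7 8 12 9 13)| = |(0 1 7 3 11 9 13 8 12 10)| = 10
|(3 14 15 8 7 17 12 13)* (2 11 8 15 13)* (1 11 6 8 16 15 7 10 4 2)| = 105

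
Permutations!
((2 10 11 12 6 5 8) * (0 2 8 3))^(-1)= ((0 2 10 11 12 6 5 3))^(-1)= (0 3 5 6 12 11 10 2)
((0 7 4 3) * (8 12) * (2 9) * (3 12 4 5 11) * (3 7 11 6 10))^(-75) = (12)(0 7 6 3 11 5 10)(2 9)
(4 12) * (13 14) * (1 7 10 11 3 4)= [0, 7, 2, 4, 12, 5, 6, 10, 8, 9, 11, 3, 1, 14, 13]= (1 7 10 11 3 4 12)(13 14)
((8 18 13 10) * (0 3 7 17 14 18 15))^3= (0 17 13 15 7 18 8 3 14 10)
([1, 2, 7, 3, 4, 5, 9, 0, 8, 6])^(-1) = [7, 0, 1, 3, 4, 5, 9, 2, 8, 6]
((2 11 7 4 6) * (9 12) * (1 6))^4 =(12)(1 7 2)(4 11 6)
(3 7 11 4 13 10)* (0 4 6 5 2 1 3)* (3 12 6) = [4, 12, 1, 7, 13, 2, 5, 11, 8, 9, 0, 3, 6, 10] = (0 4 13 10)(1 12 6 5 2)(3 7 11)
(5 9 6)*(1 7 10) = (1 7 10)(5 9 6) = [0, 7, 2, 3, 4, 9, 5, 10, 8, 6, 1]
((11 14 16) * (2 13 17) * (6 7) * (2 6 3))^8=(2 17 7)(3 13 6)(11 16 14)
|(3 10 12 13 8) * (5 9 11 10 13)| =|(3 13 8)(5 9 11 10 12)| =15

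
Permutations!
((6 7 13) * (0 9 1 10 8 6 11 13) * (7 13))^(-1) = (0 7 11 13 6 8 10 1 9) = ((0 9 1 10 8 6 13 11 7))^(-1)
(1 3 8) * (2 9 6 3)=(1 2 9 6 3 8)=[0, 2, 9, 8, 4, 5, 3, 7, 1, 6]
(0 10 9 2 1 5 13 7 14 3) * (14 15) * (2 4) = (0 10 9 4 2 1 5 13 7 15 14 3) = [10, 5, 1, 0, 2, 13, 6, 15, 8, 4, 9, 11, 12, 7, 3, 14]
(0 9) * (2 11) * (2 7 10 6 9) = (0 2 11 7 10 6 9) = [2, 1, 11, 3, 4, 5, 9, 10, 8, 0, 6, 7]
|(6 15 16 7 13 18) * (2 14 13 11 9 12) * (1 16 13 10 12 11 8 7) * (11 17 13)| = |(1 16)(2 14 10 12)(6 15 11 9 17 13 18)(7 8)| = 28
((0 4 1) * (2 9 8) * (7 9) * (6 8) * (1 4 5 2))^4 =((0 5 2 7 9 6 8 1))^4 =(0 9)(1 7)(2 8)(5 6)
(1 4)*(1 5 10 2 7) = [0, 4, 7, 3, 5, 10, 6, 1, 8, 9, 2] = (1 4 5 10 2 7)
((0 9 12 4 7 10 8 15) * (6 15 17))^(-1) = ((0 9 12 4 7 10 8 17 6 15))^(-1) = (0 15 6 17 8 10 7 4 12 9)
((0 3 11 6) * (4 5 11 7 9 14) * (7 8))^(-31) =(0 6 11 5 4 14 9 7 8 3)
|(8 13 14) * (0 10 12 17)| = |(0 10 12 17)(8 13 14)| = 12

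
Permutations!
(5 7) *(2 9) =(2 9)(5 7) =[0, 1, 9, 3, 4, 7, 6, 5, 8, 2]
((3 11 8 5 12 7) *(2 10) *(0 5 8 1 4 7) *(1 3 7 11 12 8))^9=(0 5 8 1 4 11 3 12)(2 10)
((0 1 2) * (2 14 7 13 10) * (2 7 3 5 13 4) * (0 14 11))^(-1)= (0 11 1)(2 4 7 10 13 5 3 14)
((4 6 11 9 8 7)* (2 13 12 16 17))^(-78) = (2 12 17 13 16) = ((2 13 12 16 17)(4 6 11 9 8 7))^(-78)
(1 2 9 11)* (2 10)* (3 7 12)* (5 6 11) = (1 10 2 9 5 6 11)(3 7 12) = [0, 10, 9, 7, 4, 6, 11, 12, 8, 5, 2, 1, 3]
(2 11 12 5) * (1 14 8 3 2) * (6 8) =[0, 14, 11, 2, 4, 1, 8, 7, 3, 9, 10, 12, 5, 13, 6] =(1 14 6 8 3 2 11 12 5)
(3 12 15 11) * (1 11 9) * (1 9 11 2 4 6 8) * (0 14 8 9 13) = (0 14 8 1 2 4 6 9 13)(3 12 15 11) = [14, 2, 4, 12, 6, 5, 9, 7, 1, 13, 10, 3, 15, 0, 8, 11]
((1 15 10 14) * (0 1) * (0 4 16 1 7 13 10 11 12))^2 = ((0 7 13 10 14 4 16 1 15 11 12))^2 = (0 13 14 16 15 12 7 10 4 1 11)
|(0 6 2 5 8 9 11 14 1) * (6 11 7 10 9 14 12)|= 9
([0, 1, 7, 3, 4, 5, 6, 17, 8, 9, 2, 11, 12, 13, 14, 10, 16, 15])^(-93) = [0, 1, 17, 3, 4, 5, 6, 15, 8, 9, 7, 11, 12, 13, 14, 2, 16, 10]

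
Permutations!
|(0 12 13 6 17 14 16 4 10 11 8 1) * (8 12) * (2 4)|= 30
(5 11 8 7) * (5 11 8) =(5 8 7 11) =[0, 1, 2, 3, 4, 8, 6, 11, 7, 9, 10, 5]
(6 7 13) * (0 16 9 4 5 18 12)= (0 16 9 4 5 18 12)(6 7 13)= [16, 1, 2, 3, 5, 18, 7, 13, 8, 4, 10, 11, 0, 6, 14, 15, 9, 17, 12]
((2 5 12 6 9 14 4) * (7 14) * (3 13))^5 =((2 5 12 6 9 7 14 4)(3 13))^5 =(2 7 12 4 9 5 14 6)(3 13)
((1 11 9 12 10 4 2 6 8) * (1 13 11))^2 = (2 8 11 12 4 6 13 9 10)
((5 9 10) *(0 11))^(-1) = ((0 11)(5 9 10))^(-1) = (0 11)(5 10 9)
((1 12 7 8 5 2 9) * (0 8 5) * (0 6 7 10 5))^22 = (0 6)(1 2 10)(5 12 9)(7 8)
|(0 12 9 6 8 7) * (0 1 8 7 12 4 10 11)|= |(0 4 10 11)(1 8 12 9 6 7)|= 12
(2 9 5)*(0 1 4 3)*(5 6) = (0 1 4 3)(2 9 6 5) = [1, 4, 9, 0, 3, 2, 5, 7, 8, 6]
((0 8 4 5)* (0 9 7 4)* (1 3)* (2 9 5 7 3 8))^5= (0 8 1 3 9 2)(4 7)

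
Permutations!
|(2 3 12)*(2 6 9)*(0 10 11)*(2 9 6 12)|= 6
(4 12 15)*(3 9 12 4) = (3 9 12 15) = [0, 1, 2, 9, 4, 5, 6, 7, 8, 12, 10, 11, 15, 13, 14, 3]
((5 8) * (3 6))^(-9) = (3 6)(5 8)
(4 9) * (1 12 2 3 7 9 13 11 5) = (1 12 2 3 7 9 4 13 11 5) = [0, 12, 3, 7, 13, 1, 6, 9, 8, 4, 10, 5, 2, 11]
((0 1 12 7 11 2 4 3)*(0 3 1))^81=(1 11)(2 12)(4 7)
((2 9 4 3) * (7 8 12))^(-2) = (2 4)(3 9)(7 8 12) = ((2 9 4 3)(7 8 12))^(-2)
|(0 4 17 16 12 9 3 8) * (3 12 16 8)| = 4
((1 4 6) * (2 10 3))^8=((1 4 6)(2 10 3))^8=(1 6 4)(2 3 10)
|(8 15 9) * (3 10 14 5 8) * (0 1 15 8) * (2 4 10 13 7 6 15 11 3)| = |(0 1 11 3 13 7 6 15 9 2 4 10 14 5)| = 14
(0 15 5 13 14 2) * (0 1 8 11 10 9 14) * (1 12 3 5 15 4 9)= (15)(0 4 9 14 2 12 3 5 13)(1 8 11 10)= [4, 8, 12, 5, 9, 13, 6, 7, 11, 14, 1, 10, 3, 0, 2, 15]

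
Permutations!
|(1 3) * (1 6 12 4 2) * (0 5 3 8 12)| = 20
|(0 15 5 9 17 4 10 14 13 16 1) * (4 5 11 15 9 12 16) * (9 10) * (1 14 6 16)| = 12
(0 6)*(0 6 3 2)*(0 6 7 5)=(0 3 2 6 7 5)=[3, 1, 6, 2, 4, 0, 7, 5]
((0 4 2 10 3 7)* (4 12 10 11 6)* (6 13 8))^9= (0 7 3 10 12)(2 8)(4 13)(6 11)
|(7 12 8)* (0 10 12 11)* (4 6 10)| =|(0 4 6 10 12 8 7 11)| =8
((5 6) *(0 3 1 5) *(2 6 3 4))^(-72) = (6)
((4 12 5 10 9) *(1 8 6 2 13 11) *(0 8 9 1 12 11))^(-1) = ((0 8 6 2 13)(1 9 4 11 12 5 10))^(-1) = (0 13 2 6 8)(1 10 5 12 11 4 9)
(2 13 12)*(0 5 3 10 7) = (0 5 3 10 7)(2 13 12) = [5, 1, 13, 10, 4, 3, 6, 0, 8, 9, 7, 11, 2, 12]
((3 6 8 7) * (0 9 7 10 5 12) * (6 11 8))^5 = ((0 9 7 3 11 8 10 5 12))^5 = (0 8 9 10 7 5 3 12 11)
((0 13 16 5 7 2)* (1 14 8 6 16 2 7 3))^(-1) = (0 2 13)(1 3 5 16 6 8 14) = ((0 13 2)(1 14 8 6 16 5 3))^(-1)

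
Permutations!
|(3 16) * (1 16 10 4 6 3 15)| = 12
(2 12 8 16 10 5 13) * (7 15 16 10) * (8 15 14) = (2 12 15 16 7 14 8 10 5 13) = [0, 1, 12, 3, 4, 13, 6, 14, 10, 9, 5, 11, 15, 2, 8, 16, 7]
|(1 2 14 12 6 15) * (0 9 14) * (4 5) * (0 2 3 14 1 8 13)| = 10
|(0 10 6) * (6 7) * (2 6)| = 5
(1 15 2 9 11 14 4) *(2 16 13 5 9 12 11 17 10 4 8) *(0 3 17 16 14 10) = [3, 15, 12, 17, 1, 9, 6, 7, 2, 16, 4, 10, 11, 5, 8, 14, 13, 0] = (0 3 17)(1 15 14 8 2 12 11 10 4)(5 9 16 13)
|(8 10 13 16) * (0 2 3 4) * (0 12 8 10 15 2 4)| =|(0 4 12 8 15 2 3)(10 13 16)| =21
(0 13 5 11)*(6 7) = (0 13 5 11)(6 7) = [13, 1, 2, 3, 4, 11, 7, 6, 8, 9, 10, 0, 12, 5]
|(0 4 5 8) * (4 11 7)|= |(0 11 7 4 5 8)|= 6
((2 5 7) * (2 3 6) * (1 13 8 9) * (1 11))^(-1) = ((1 13 8 9 11)(2 5 7 3 6))^(-1) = (1 11 9 8 13)(2 6 3 7 5)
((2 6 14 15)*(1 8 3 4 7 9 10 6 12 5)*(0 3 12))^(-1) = (0 2 15 14 6 10 9 7 4 3)(1 5 12 8) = ((0 3 4 7 9 10 6 14 15 2)(1 8 12 5))^(-1)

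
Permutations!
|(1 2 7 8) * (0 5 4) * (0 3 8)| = 8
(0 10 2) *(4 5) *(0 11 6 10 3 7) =(0 3 7)(2 11 6 10)(4 5) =[3, 1, 11, 7, 5, 4, 10, 0, 8, 9, 2, 6]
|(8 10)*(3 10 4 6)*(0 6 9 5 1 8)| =20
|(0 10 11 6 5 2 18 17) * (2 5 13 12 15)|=10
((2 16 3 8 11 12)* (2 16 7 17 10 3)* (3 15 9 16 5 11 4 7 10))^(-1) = ((2 10 15 9 16)(3 8 4 7 17)(5 11 12))^(-1) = (2 16 9 15 10)(3 17 7 4 8)(5 12 11)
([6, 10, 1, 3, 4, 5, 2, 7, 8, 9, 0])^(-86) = [10, 2, 6, 3, 4, 5, 0, 7, 8, 9, 1]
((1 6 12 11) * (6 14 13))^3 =((1 14 13 6 12 11))^3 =(1 6)(11 13)(12 14)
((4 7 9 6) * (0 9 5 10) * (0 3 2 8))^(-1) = ((0 9 6 4 7 5 10 3 2 8))^(-1) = (0 8 2 3 10 5 7 4 6 9)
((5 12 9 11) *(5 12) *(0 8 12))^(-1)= (0 11 9 12 8)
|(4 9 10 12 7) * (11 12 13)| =|(4 9 10 13 11 12 7)| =7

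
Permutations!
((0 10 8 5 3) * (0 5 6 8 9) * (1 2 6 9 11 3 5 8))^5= (0 9 8 3 11 10)(1 6 2)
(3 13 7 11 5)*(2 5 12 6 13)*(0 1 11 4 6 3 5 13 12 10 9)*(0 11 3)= (0 1 3 2 13 7 4 6 12)(9 11 10)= [1, 3, 13, 2, 6, 5, 12, 4, 8, 11, 9, 10, 0, 7]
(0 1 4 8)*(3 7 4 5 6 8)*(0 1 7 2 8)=[7, 5, 8, 2, 3, 6, 0, 4, 1]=(0 7 4 3 2 8 1 5 6)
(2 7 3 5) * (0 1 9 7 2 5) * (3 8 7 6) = (0 1 9 6 3)(7 8) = [1, 9, 2, 0, 4, 5, 3, 8, 7, 6]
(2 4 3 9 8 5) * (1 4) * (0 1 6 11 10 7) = (0 1 4 3 9 8 5 2 6 11 10 7) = [1, 4, 6, 9, 3, 2, 11, 0, 5, 8, 7, 10]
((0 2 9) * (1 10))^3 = (1 10)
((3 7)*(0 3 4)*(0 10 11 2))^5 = (0 11 4 3 2 10 7)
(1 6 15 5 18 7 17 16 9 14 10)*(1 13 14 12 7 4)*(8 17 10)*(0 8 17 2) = (0 8 2)(1 6 15 5 18 4)(7 10 13 14 17 16 9 12) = [8, 6, 0, 3, 1, 18, 15, 10, 2, 12, 13, 11, 7, 14, 17, 5, 9, 16, 4]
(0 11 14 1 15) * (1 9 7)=(0 11 14 9 7 1 15)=[11, 15, 2, 3, 4, 5, 6, 1, 8, 7, 10, 14, 12, 13, 9, 0]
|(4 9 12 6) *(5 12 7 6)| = 4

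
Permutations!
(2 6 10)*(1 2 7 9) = (1 2 6 10 7 9) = [0, 2, 6, 3, 4, 5, 10, 9, 8, 1, 7]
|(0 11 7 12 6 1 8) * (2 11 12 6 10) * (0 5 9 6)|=30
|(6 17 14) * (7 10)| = |(6 17 14)(7 10)| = 6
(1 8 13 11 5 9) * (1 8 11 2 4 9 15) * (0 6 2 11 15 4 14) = (0 6 2 14)(1 15)(4 9 8 13 11 5) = [6, 15, 14, 3, 9, 4, 2, 7, 13, 8, 10, 5, 12, 11, 0, 1]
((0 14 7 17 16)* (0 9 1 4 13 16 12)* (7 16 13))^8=(0 12 17 7 4 1 9 16 14)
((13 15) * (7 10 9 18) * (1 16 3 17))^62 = (1 3)(7 9)(10 18)(16 17)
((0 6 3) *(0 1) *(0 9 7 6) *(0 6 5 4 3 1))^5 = ((0 6 1 9 7 5 4 3))^5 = (0 5 1 3 7 6 4 9)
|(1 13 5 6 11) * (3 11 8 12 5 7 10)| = |(1 13 7 10 3 11)(5 6 8 12)| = 12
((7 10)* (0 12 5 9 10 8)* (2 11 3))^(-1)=((0 12 5 9 10 7 8)(2 11 3))^(-1)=(0 8 7 10 9 5 12)(2 3 11)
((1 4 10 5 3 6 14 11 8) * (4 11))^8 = ((1 11 8)(3 6 14 4 10 5))^8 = (1 8 11)(3 14 10)(4 5 6)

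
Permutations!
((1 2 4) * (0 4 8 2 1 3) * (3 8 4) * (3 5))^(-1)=((0 5 3)(2 4 8))^(-1)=(0 3 5)(2 8 4)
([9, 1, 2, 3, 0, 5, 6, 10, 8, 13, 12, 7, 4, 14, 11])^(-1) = (0 4 12 10 7 11 14 13 9)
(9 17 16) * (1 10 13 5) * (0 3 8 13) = (0 3 8 13 5 1 10)(9 17 16) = [3, 10, 2, 8, 4, 1, 6, 7, 13, 17, 0, 11, 12, 5, 14, 15, 9, 16]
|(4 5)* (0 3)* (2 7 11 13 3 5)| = |(0 5 4 2 7 11 13 3)| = 8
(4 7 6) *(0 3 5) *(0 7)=(0 3 5 7 6 4)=[3, 1, 2, 5, 0, 7, 4, 6]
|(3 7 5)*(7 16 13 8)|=|(3 16 13 8 7 5)|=6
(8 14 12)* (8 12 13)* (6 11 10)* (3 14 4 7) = (3 14 13 8 4 7)(6 11 10) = [0, 1, 2, 14, 7, 5, 11, 3, 4, 9, 6, 10, 12, 8, 13]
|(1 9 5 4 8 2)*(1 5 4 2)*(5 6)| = 12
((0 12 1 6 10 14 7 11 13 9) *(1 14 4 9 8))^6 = ((0 12 14 7 11 13 8 1 6 10 4 9))^6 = (0 8)(1 12)(4 11)(6 14)(7 10)(9 13)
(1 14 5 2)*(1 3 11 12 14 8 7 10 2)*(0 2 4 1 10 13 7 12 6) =(0 2 3 11 6)(1 8 12 14 5 10 4)(7 13) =[2, 8, 3, 11, 1, 10, 0, 13, 12, 9, 4, 6, 14, 7, 5]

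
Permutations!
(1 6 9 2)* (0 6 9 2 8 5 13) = (0 6 2 1 9 8 5 13) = [6, 9, 1, 3, 4, 13, 2, 7, 5, 8, 10, 11, 12, 0]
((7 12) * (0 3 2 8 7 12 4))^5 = (12)(0 4 7 8 2 3) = ((12)(0 3 2 8 7 4))^5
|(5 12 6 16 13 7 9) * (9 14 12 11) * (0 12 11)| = 10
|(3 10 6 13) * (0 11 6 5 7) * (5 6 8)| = 20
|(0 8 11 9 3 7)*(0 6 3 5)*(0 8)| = |(3 7 6)(5 8 11 9)| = 12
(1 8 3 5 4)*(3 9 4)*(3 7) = [0, 8, 2, 5, 1, 7, 6, 3, 9, 4] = (1 8 9 4)(3 5 7)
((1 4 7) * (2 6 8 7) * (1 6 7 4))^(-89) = (2 7 6 8 4) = ((2 7 6 8 4))^(-89)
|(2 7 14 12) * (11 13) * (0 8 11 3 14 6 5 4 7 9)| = 36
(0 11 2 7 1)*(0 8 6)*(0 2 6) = [11, 8, 7, 3, 4, 5, 2, 1, 0, 9, 10, 6] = (0 11 6 2 7 1 8)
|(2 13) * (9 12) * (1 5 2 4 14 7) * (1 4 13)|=6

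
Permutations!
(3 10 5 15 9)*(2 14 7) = (2 14 7)(3 10 5 15 9) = [0, 1, 14, 10, 4, 15, 6, 2, 8, 3, 5, 11, 12, 13, 7, 9]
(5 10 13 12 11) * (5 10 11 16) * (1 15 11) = (1 15 11 10 13 12 16 5) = [0, 15, 2, 3, 4, 1, 6, 7, 8, 9, 13, 10, 16, 12, 14, 11, 5]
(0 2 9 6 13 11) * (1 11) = [2, 11, 9, 3, 4, 5, 13, 7, 8, 6, 10, 0, 12, 1] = (0 2 9 6 13 1 11)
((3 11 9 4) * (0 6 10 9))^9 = (0 10 4 11 6 9 3)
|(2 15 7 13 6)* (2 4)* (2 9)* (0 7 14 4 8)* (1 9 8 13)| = |(0 7 1 9 2 15 14 4 8)(6 13)| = 18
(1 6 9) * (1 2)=(1 6 9 2)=[0, 6, 1, 3, 4, 5, 9, 7, 8, 2]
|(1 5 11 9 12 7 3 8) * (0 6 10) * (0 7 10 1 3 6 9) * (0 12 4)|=|(0 9 4)(1 5 11 12 10 7 6)(3 8)|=42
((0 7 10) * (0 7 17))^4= ((0 17)(7 10))^4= (17)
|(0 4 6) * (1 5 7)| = |(0 4 6)(1 5 7)| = 3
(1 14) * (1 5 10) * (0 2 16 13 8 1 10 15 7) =[2, 14, 16, 3, 4, 15, 6, 0, 1, 9, 10, 11, 12, 8, 5, 7, 13] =(0 2 16 13 8 1 14 5 15 7)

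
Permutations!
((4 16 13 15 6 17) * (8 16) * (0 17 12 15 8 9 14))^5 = ((0 17 4 9 14)(6 12 15)(8 16 13))^5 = (17)(6 15 12)(8 13 16)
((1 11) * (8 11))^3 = ((1 8 11))^3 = (11)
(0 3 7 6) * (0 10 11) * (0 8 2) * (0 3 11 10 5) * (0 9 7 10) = [11, 1, 3, 10, 4, 9, 5, 6, 2, 7, 0, 8] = (0 11 8 2 3 10)(5 9 7 6)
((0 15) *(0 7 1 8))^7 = (0 7 8 15 1)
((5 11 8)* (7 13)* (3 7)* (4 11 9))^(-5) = (3 7 13)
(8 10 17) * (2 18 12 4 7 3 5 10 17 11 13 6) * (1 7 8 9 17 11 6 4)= (1 7 3 5 10 6 2 18 12)(4 8 11 13)(9 17)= [0, 7, 18, 5, 8, 10, 2, 3, 11, 17, 6, 13, 1, 4, 14, 15, 16, 9, 12]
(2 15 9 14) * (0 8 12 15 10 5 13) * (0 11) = [8, 1, 10, 3, 4, 13, 6, 7, 12, 14, 5, 0, 15, 11, 2, 9] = (0 8 12 15 9 14 2 10 5 13 11)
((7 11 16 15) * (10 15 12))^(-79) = (7 15 10 12 16 11)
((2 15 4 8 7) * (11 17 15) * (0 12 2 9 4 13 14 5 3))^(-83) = (0 14 17 12 5 15 2 3 13 11)(4 8 7 9)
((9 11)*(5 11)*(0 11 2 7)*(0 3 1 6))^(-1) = ((0 11 9 5 2 7 3 1 6))^(-1) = (0 6 1 3 7 2 5 9 11)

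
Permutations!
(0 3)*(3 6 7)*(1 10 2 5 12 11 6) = [1, 10, 5, 0, 4, 12, 7, 3, 8, 9, 2, 6, 11] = (0 1 10 2 5 12 11 6 7 3)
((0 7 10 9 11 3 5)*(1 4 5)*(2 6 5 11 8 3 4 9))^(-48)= ((0 7 10 2 6 5)(1 9 8 3)(4 11))^(-48)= (11)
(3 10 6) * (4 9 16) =(3 10 6)(4 9 16) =[0, 1, 2, 10, 9, 5, 3, 7, 8, 16, 6, 11, 12, 13, 14, 15, 4]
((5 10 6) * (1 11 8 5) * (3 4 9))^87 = (1 5)(6 8)(10 11) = ((1 11 8 5 10 6)(3 4 9))^87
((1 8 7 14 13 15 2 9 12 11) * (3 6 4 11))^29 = (1 14 2 3 11 7 15 12 4 8 13 9 6) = ((1 8 7 14 13 15 2 9 12 3 6 4 11))^29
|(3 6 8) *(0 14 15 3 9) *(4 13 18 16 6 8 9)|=11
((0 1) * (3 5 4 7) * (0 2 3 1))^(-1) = ((1 2 3 5 4 7))^(-1) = (1 7 4 5 3 2)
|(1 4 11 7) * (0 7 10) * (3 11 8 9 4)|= 6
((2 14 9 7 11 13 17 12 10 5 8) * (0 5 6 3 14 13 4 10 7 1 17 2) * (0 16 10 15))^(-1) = (0 15 4 11 7 12 17 1 9 14 3 6 10 16 8 5)(2 13)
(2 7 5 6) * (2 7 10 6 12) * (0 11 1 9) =[11, 9, 10, 3, 4, 12, 7, 5, 8, 0, 6, 1, 2] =(0 11 1 9)(2 10 6 7 5 12)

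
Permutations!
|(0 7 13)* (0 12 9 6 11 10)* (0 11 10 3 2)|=|(0 7 13 12 9 6 10 11 3 2)|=10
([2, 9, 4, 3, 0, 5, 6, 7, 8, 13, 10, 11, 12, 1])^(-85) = (0 4 2)(1 13 9)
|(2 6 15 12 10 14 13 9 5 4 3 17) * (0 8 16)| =12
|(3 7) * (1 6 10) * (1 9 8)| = |(1 6 10 9 8)(3 7)| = 10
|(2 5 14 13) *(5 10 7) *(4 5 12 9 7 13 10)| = |(2 4 5 14 10 13)(7 12 9)| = 6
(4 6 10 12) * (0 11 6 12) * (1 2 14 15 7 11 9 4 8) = (0 9 4 12 8 1 2 14 15 7 11 6 10) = [9, 2, 14, 3, 12, 5, 10, 11, 1, 4, 0, 6, 8, 13, 15, 7]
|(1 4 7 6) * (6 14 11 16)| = 7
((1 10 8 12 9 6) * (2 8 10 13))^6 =((1 13 2 8 12 9 6))^6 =(1 6 9 12 8 2 13)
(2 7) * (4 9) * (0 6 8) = (0 6 8)(2 7)(4 9) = [6, 1, 7, 3, 9, 5, 8, 2, 0, 4]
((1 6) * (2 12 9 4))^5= (1 6)(2 12 9 4)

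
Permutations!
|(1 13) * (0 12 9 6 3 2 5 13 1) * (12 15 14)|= 10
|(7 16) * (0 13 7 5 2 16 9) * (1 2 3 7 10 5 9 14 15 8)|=13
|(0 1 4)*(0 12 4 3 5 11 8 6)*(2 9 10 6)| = |(0 1 3 5 11 8 2 9 10 6)(4 12)| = 10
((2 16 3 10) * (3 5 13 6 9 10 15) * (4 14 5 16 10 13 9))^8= ((16)(2 10)(3 15)(4 14 5 9 13 6))^8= (16)(4 5 13)(6 14 9)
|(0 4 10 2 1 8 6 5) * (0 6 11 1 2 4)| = 6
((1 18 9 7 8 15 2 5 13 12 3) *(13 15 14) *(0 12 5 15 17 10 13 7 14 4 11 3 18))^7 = (0 4 9 1 8 18 3 7 12 11 14)(2 15)(5 13 10 17)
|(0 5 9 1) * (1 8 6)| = 6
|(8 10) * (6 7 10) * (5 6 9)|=|(5 6 7 10 8 9)|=6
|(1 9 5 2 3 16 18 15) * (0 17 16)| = |(0 17 16 18 15 1 9 5 2 3)| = 10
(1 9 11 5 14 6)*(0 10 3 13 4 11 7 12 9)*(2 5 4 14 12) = (0 10 3 13 14 6 1)(2 5 12 9 7)(4 11) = [10, 0, 5, 13, 11, 12, 1, 2, 8, 7, 3, 4, 9, 14, 6]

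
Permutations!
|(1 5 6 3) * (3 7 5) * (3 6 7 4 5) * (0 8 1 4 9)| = 20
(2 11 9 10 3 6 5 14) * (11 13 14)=(2 13 14)(3 6 5 11 9 10)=[0, 1, 13, 6, 4, 11, 5, 7, 8, 10, 3, 9, 12, 14, 2]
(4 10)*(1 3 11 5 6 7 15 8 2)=(1 3 11 5 6 7 15 8 2)(4 10)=[0, 3, 1, 11, 10, 6, 7, 15, 2, 9, 4, 5, 12, 13, 14, 8]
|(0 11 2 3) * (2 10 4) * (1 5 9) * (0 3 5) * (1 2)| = 15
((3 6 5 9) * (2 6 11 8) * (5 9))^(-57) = (2 3)(6 11)(8 9) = ((2 6 9 3 11 8))^(-57)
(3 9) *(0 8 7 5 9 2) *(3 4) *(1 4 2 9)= (0 8 7 5 1 4 3 9 2)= [8, 4, 0, 9, 3, 1, 6, 5, 7, 2]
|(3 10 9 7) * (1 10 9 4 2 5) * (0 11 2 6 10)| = 15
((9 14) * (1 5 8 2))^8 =(14)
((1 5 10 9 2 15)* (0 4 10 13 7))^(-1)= (0 7 13 5 1 15 2 9 10 4)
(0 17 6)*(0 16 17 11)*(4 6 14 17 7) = (0 11)(4 6 16 7)(14 17) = [11, 1, 2, 3, 6, 5, 16, 4, 8, 9, 10, 0, 12, 13, 17, 15, 7, 14]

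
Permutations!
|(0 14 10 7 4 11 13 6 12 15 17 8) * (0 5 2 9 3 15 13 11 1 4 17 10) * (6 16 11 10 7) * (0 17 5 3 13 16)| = |(0 14 17 8 3 15 7 5 2 9 13)(1 4)(6 12 16 11 10)| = 110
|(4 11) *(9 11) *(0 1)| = 6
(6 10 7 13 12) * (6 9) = (6 10 7 13 12 9) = [0, 1, 2, 3, 4, 5, 10, 13, 8, 6, 7, 11, 9, 12]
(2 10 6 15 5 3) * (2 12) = [0, 1, 10, 12, 4, 3, 15, 7, 8, 9, 6, 11, 2, 13, 14, 5] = (2 10 6 15 5 3 12)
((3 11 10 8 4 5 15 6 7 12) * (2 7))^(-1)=(2 6 15 5 4 8 10 11 3 12 7)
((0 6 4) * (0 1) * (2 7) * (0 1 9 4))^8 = (9)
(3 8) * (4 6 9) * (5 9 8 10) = (3 10 5 9 4 6 8) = [0, 1, 2, 10, 6, 9, 8, 7, 3, 4, 5]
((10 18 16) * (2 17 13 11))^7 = ((2 17 13 11)(10 18 16))^7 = (2 11 13 17)(10 18 16)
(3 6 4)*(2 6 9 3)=[0, 1, 6, 9, 2, 5, 4, 7, 8, 3]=(2 6 4)(3 9)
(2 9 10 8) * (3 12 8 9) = [0, 1, 3, 12, 4, 5, 6, 7, 2, 10, 9, 11, 8] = (2 3 12 8)(9 10)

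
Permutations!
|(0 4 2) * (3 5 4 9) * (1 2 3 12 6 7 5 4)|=8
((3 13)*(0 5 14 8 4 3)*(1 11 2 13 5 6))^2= (0 1 2)(3 14 4 5 8)(6 11 13)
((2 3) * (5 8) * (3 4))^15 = ((2 4 3)(5 8))^15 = (5 8)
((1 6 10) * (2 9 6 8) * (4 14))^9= (1 9)(2 10)(4 14)(6 8)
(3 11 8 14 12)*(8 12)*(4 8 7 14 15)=[0, 1, 2, 11, 8, 5, 6, 14, 15, 9, 10, 12, 3, 13, 7, 4]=(3 11 12)(4 8 15)(7 14)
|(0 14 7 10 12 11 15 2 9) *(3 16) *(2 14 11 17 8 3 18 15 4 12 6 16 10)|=16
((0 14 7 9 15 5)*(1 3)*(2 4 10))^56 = ((0 14 7 9 15 5)(1 3)(2 4 10))^56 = (0 7 15)(2 10 4)(5 14 9)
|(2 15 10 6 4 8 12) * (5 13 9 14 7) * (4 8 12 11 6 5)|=|(2 15 10 5 13 9 14 7 4 12)(6 8 11)|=30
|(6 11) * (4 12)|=2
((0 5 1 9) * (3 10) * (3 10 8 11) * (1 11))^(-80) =((0 5 11 3 8 1 9))^(-80) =(0 8 5 1 11 9 3)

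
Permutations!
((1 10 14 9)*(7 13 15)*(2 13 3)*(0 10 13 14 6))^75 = ((0 10 6)(1 13 15 7 3 2 14 9))^75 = (1 7 14 13 3 9 15 2)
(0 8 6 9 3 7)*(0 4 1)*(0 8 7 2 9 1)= [7, 8, 9, 2, 0, 5, 1, 4, 6, 3]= (0 7 4)(1 8 6)(2 9 3)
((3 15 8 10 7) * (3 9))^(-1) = ((3 15 8 10 7 9))^(-1) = (3 9 7 10 8 15)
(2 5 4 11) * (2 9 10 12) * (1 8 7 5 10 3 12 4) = (1 8 7 5)(2 10 4 11 9 3 12) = [0, 8, 10, 12, 11, 1, 6, 5, 7, 3, 4, 9, 2]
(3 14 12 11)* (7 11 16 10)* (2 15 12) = (2 15 12 16 10 7 11 3 14) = [0, 1, 15, 14, 4, 5, 6, 11, 8, 9, 7, 3, 16, 13, 2, 12, 10]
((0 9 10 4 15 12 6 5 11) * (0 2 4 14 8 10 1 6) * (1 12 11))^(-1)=(0 12 9)(1 5 6)(2 11 15 4)(8 14 10)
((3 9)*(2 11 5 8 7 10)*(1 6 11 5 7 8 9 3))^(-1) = ((1 6 11 7 10 2 5 9))^(-1) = (1 9 5 2 10 7 11 6)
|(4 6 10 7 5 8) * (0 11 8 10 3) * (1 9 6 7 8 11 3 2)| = |(11)(0 3)(1 9 6 2)(4 7 5 10 8)| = 20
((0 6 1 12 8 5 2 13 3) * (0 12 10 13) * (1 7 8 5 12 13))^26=(13)(0 5 8 6 2 12 7)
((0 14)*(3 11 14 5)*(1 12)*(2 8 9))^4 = ((0 5 3 11 14)(1 12)(2 8 9))^4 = (0 14 11 3 5)(2 8 9)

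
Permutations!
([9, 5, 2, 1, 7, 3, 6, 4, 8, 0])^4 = [0, 5, 2, 1, 4, 3, 6, 7, 8, 9]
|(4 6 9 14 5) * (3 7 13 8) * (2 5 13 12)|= |(2 5 4 6 9 14 13 8 3 7 12)|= 11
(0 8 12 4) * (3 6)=(0 8 12 4)(3 6)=[8, 1, 2, 6, 0, 5, 3, 7, 12, 9, 10, 11, 4]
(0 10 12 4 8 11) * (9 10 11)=(0 11)(4 8 9 10 12)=[11, 1, 2, 3, 8, 5, 6, 7, 9, 10, 12, 0, 4]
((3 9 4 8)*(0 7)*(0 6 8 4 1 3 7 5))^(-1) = ((0 5)(1 3 9)(6 8 7))^(-1) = (0 5)(1 9 3)(6 7 8)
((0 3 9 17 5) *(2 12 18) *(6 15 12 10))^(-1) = ((0 3 9 17 5)(2 10 6 15 12 18))^(-1) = (0 5 17 9 3)(2 18 12 15 6 10)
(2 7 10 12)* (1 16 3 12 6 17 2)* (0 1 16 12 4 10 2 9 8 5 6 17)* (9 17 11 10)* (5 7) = [1, 12, 5, 4, 9, 6, 0, 2, 7, 8, 11, 10, 16, 13, 14, 15, 3, 17] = (17)(0 1 12 16 3 4 9 8 7 2 5 6)(10 11)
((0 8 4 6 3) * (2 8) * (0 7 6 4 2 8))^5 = (0 2 8)(3 6 7)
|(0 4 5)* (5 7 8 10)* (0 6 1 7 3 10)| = |(0 4 3 10 5 6 1 7 8)| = 9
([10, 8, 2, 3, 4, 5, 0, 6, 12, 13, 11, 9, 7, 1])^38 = (0 7 8 13 11)(1 9 10 6 12)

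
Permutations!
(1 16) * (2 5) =(1 16)(2 5) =[0, 16, 5, 3, 4, 2, 6, 7, 8, 9, 10, 11, 12, 13, 14, 15, 1]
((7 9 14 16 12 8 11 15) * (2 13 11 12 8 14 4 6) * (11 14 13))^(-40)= ((2 11 15 7 9 4 6)(8 12 13 14 16))^(-40)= (16)(2 15 9 6 11 7 4)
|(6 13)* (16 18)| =|(6 13)(16 18)| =2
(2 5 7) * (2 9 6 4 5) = (4 5 7 9 6) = [0, 1, 2, 3, 5, 7, 4, 9, 8, 6]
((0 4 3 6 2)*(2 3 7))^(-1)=(0 2 7 4)(3 6)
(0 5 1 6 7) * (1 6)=(0 5 6 7)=[5, 1, 2, 3, 4, 6, 7, 0]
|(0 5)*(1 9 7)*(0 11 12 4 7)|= |(0 5 11 12 4 7 1 9)|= 8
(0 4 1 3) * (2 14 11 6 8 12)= [4, 3, 14, 0, 1, 5, 8, 7, 12, 9, 10, 6, 2, 13, 11]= (0 4 1 3)(2 14 11 6 8 12)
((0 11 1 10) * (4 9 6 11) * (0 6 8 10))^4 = (0 10)(1 8)(4 6)(9 11) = ((0 4 9 8 10 6 11 1))^4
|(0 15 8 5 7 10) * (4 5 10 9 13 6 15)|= |(0 4 5 7 9 13 6 15 8 10)|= 10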